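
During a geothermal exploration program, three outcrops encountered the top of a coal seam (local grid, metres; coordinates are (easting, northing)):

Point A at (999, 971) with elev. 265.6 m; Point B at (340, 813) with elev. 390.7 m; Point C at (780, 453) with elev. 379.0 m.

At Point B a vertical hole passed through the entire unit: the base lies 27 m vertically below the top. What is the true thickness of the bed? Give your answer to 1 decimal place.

Let the plane be z = a·E + b·N + c.
Point B−Point A: −659a − 158b = 125.1;  Point C−Point A: −219a − 518b = 113.4.
Solving gives a = −0.15284, b = −0.15430.
|∇z| = √(a²+b²) = 0.21718, so dip δ = arctan(0.21718) = 12.25°.
True thickness = vertical thickness × cos δ = 27 × cos 12.25° = 26.4 m.

26.4 m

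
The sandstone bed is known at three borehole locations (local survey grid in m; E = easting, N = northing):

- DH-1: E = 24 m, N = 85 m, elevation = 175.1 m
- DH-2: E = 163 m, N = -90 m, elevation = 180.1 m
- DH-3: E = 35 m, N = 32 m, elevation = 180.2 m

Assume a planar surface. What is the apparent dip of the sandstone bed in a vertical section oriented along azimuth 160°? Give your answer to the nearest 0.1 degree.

4.2°

Let the plane be z = a·E + b·N + c.
DH-2−DH-1: 139a − 175b = 5;  DH-3−DH-1: 11a − 53b = 5.1.
Solving gives a = −0.11531, b = −0.12016.
Unit vector along 160° is (sin 160°, cos 160°) = (0.3420, -0.9397).
Slope in that direction = a·(0.3420) + b·(-0.9397) = 0.07347.
Apparent dip = arctan|0.07347| = 4.2° (true dip is 9.5°, so apparent ≤ true as expected).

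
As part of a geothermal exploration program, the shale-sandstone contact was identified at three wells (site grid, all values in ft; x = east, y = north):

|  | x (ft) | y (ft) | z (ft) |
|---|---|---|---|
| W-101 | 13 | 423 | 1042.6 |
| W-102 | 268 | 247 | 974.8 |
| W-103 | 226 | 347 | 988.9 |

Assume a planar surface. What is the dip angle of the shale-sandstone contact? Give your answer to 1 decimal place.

Let the plane be z = a·x + b·y + c.
W-102−W-101: 255a − 176b = −67.8;  W-103−W-101: 213a − 76b = −53.7.
Solving gives a = −0.23738, b = 0.04130.
Gradient magnitude |∇z| = √(a² + b²) = √(0.05635 + 0.00171) = 0.24094.
True dip = arctan(0.24094) = 13.5°, dipping toward E (azimuth ≈ 100°).

13.5°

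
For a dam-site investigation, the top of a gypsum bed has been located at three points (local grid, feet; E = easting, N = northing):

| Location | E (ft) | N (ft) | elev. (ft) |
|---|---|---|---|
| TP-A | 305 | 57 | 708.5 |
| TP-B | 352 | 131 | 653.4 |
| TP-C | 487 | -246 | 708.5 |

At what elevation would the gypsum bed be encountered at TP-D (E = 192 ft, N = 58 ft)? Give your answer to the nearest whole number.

Let the plane be z = a·E + b·N + c.
TP-B−TP-A: 47a + 74b = −55.1;  TP-C−TP-A: 182a − 303b = 0.
Solving gives a = −0.60252, b = −0.36191.
Then c = 708.5 − a·305 − b·57 = 912.90.
At (192, 58): z = −115.7 − 21.0 + 912.90 = 776.2 ft.

776 ft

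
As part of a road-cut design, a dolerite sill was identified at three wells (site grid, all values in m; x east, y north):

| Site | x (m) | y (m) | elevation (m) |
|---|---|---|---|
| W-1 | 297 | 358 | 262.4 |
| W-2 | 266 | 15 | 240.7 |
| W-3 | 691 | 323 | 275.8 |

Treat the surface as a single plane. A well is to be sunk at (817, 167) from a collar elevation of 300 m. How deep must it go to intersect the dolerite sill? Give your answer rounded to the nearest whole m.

Two edge vectors: W-1→W-2 = (-31, -343, -21.7), W-1→W-3 = (394, -35, 13.4).
Normal n = (W-1→W-2) × (W-1→W-3) = (-5355.7, -8134.4, 136227).
So ∂z/∂x = −n_x/n_z = 0.03931 and ∂z/∂y = −n_y/n_z = 0.05971.
Intercept c from W-1: 262.4 − 11.68 − 21.38 = 229.35.
At (817, 167): z_contact = 32.1 + 10.0 + 229.35 = 271.4 m.
Depth below ground = 300 − 271.4 = 29 m.

29 m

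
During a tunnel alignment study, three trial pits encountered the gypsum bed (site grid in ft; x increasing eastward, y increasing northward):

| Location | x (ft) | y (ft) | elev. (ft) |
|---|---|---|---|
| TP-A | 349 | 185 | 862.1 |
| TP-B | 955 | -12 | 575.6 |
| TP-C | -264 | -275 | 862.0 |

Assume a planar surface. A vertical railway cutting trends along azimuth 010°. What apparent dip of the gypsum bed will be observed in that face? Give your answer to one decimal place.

Let the plane be z = a·x + b·y + c.
TP-B−TP-A: 606a − 197b = −286.5;  TP-C−TP-A: −613a − 460b = −0.1.
Solving gives a = −0.32982, b = 0.43974.
Unit vector along 010° is (sin 10°, cos 10°) = (0.1736, 0.9848).
Slope in that direction = a·(0.1736) + b·(0.9848) = 0.37579.
Apparent dip = arctan|0.37579| = 20.6° (true dip is 28.8°, so apparent ≤ true as expected).

20.6°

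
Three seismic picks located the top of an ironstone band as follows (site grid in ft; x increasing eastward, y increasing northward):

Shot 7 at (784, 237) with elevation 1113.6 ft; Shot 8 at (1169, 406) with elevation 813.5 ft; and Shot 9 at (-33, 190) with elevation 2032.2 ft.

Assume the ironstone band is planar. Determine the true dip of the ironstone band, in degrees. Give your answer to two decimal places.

56.02°

Let the plane be z = a·x + b·y + c.
Shot 8−Shot 7: 385a + 169b = −300.1;  Shot 9−Shot 7: −817a − 47b = 918.6.
Solving gives a = −1.17637, b = 0.90416.
Gradient magnitude |∇z| = √(a² + b²) = √(1.38385 + 0.81751) = 1.48370.
True dip = arctan(1.48370) = 56.02°, dipping toward SE (azimuth ≈ 128°).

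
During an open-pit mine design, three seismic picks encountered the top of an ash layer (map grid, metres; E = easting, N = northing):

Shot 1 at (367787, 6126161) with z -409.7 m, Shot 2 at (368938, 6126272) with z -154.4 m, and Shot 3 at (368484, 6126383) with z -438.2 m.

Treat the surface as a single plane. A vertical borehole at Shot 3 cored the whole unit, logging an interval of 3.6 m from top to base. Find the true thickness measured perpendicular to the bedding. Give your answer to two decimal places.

Let the plane be z = a·E + b·N + c.
Shot 2−Shot 1: 1151a + 111b = 255.3;  Shot 3−Shot 1: 697a + 222b = −28.5.
Solving gives a = 0.33589, b = −1.18295.
|∇z| = √(a²+b²) = 1.22971, so dip δ = arctan(1.22971) = 50.88°.
True thickness = vertical thickness × cos δ = 3.6 × cos 50.88° = 2.27 m.

2.27 m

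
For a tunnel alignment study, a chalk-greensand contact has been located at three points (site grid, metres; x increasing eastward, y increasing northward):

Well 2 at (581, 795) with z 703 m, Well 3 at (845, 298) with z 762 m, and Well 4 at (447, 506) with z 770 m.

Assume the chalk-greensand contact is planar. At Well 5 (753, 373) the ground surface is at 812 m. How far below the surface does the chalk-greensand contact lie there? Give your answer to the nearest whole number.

53 m

Two edge vectors: Well 2→Well 3 = (264, -497, 59), Well 2→Well 4 = (-134, -289, 67).
Normal n = (Well 2→Well 3) × (Well 2→Well 4) = (-16248, -25594, -142894).
So ∂z/∂x = −n_x/n_z = −0.11371 and ∂z/∂y = −n_y/n_z = −0.17911.
Intercept c from Well 2: 703 + 66.06 + 142.39 = 911.46.
At (753, 373): z_contact = −85.6 − 66.8 + 911.46 = 759.0 m.
Depth below ground = 812 − 759.0 = 53 m.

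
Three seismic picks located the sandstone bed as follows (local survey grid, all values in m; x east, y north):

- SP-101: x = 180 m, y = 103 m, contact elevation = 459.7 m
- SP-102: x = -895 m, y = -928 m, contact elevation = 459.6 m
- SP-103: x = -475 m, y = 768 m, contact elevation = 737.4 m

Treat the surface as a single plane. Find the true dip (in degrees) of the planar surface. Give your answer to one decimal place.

Let the plane be z = a·x + b·y + c.
SP-102−SP-101: −1075a − 1031b = −0.1;  SP-103−SP-101: −655a + 665b = 277.7.
Solving gives a = −0.20590, b = 0.21479.
Gradient magnitude |∇z| = √(a² + b²) = √(0.04240 + 0.04613) = 0.29754.
True dip = arctan(0.29754) = 16.6°, dipping toward SE (azimuth ≈ 136°).

16.6°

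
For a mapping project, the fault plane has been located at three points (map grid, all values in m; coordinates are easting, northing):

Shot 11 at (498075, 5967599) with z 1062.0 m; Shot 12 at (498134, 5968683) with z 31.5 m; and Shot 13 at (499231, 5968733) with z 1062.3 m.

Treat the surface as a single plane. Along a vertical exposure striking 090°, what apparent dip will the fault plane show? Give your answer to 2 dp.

44.58°

Let the plane be z = a·easting + b·northing + c.
Shot 12−Shot 11: 59a + 1084b = −1030.5;  Shot 13−Shot 11: 1156a + 1134b = 0.3.
Solving gives a = 0.98543, b = −1.00428.
Unit vector along 090° is (sin 90°, cos 90°) = (1.0000, 0.0000).
Slope in that direction = a·(1.0000) + b·(0.0000) = 0.98543.
Apparent dip = arctan|0.98543| = 44.58° (true dip is 54.6°, so apparent ≤ true as expected).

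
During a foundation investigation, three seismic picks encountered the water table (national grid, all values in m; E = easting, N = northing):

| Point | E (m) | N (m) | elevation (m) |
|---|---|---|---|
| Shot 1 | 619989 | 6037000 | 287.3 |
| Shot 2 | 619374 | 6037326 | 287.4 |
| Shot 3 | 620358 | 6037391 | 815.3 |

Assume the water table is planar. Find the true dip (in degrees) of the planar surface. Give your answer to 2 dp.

45.53°

Let the plane be z = a·E + b·N + c.
Shot 2−Shot 1: −615a + 326b = 0.1;  Shot 3−Shot 1: 369a + 391b = 528.
Solving gives a = 0.47702, b = 0.90020.
Gradient magnitude |∇z| = √(a² + b²) = √(0.22755 + 0.81037) = 1.01878.
True dip = arctan(1.01878) = 45.53°, dipping toward SSW (azimuth ≈ 208°).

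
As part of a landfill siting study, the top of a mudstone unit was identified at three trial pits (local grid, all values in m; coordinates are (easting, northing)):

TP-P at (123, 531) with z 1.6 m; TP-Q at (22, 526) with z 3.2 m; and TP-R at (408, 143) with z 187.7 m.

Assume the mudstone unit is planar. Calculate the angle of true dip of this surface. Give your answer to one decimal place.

Let the plane be z = a·E + b·N + c.
TP-Q−TP-P: −101a − 5b = 1.6;  TP-R−TP-P: 285a − 388b = 186.1.
Solving gives a = 0.00763, b = −0.47404.
Gradient magnitude |∇z| = √(a² + b²) = √(0.00006 + 0.22471) = 0.47410.
True dip = arctan(0.47410) = 25.4°, dipping toward N (azimuth ≈ 359°).

25.4°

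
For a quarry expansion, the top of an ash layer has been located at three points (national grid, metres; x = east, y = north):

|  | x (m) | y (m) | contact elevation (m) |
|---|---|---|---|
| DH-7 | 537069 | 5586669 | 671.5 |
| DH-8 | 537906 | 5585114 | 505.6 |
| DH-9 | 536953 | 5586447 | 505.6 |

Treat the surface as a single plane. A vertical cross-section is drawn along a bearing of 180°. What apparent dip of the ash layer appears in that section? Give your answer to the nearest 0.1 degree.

23.4°

Two edge vectors: DH-7→DH-8 = (837, -1555, -165.9), DH-7→DH-9 = (-116, -222, -165.9).
Normal n = (DH-7→DH-8) × (DH-7→DH-9) = (221144.7, 158102.7, -366194).
So ∂z/∂x = −n_x/n_z = 0.60390 and ∂z/∂y = −n_y/n_z = 0.43175.
Unit vector along 180° is (sin 180°, cos 180°) = (0.0000, -1.0000).
Slope in that direction = a·(0.0000) + b·(-1.0000) = −0.43175.
Apparent dip = arctan|0.43175| = 23.4° (true dip is 36.6°, so apparent ≤ true as expected).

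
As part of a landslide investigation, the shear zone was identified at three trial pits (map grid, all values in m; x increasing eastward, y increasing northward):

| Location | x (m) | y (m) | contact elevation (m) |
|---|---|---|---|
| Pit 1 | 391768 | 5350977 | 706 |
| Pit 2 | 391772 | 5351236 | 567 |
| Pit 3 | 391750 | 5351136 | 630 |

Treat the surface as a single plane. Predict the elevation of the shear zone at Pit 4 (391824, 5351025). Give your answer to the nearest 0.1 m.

655.0 m

Two edge vectors: Pit 1→Pit 2 = (4, 259, -139), Pit 1→Pit 3 = (-18, 159, -76).
Normal n = (Pit 1→Pit 2) × (Pit 1→Pit 3) = (2417, 2806, 5298).
So ∂z/∂x = −n_x/n_z = −0.456209891 and ∂z/∂y = −n_y/n_z = −0.529633824.
Intercept c from Pit 1: 706 + 178728.44 + 2834058.41 = 3013492.85.
At (391824, 5351025): z = −178754.0 − 2834083.8 + 3013492.85 = 655.0 m.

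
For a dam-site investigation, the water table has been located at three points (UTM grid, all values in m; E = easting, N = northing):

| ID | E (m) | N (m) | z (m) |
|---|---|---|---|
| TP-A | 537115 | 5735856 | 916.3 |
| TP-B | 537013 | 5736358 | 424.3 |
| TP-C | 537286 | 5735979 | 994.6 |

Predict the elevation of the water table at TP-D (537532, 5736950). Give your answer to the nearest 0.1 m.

Let the plane be z = a·E + b·N + c.
TP-B−TP-A: −102a + 502b = −492;  TP-C−TP-A: 171a + 123b = 78.3.
Solving gives a = 1.014581046, b = −0.773929748.
Then c = 916.3 − a·537115 − b·5735856 = 3895119.19.
At (537532, 5736950): z = 545369.8 − 4439996.3 + 3895119.19 = 492.7 m.

492.7 m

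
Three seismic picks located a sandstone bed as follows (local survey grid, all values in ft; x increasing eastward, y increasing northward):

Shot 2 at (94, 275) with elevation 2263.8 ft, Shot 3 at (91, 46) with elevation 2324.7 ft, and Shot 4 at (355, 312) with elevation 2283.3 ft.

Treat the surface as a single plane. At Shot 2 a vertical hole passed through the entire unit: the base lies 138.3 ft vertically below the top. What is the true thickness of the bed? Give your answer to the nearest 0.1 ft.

132.8 ft

Let the plane be z = a·x + b·y + c.
Shot 3−Shot 2: −3a − 229b = 60.9;  Shot 4−Shot 2: 261a + 37b = 19.5.
Solving gives a = 0.11262, b = −0.26741.
|∇z| = √(a²+b²) = 0.29016, so dip δ = arctan(0.29016) = 16.18°.
True thickness = vertical thickness × cos δ = 138.3 × cos 16.18° = 132.8 ft.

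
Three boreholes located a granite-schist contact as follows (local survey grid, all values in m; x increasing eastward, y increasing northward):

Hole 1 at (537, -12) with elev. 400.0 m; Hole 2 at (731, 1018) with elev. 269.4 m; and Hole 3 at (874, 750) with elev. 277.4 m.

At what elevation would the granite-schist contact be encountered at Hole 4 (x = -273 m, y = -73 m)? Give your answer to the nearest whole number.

Two edge vectors: Hole 1→Hole 2 = (194, 1030, -130.6), Hole 1→Hole 3 = (337, 762, -122.6).
Normal n = (Hole 1→Hole 2) × (Hole 1→Hole 3) = (-26760.8, -20227.8, -199282).
So ∂z/∂x = −n_x/n_z = −0.13429 and ∂z/∂y = −n_y/n_z = −0.10150.
Intercept c from Hole 1: 400 + 72.11 − 1.22 = 470.89.
At (-273, -73): z = 36.7 + 7.4 + 470.89 = 515.0 m.

515 m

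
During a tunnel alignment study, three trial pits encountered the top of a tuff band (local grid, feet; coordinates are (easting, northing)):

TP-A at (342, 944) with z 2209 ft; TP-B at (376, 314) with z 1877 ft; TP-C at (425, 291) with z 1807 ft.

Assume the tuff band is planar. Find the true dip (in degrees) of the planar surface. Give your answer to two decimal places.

Two edge vectors: TP-A→TP-B = (34, -630, -332), TP-A→TP-C = (83, -653, -402).
Normal n = (TP-A→TP-B) × (TP-A→TP-C) = (36464, -13888, 30088).
So ∂z/∂E = −n_x/n_z = −1.21191 and ∂z/∂N = −n_y/n_z = 0.46158.
Gradient magnitude |∇z| = √(a² + b²) = √(1.46873 + 0.21306) = 1.29684.
True dip = arctan(1.29684) = 52.36°, dipping toward ESE (azimuth ≈ 111°).

52.36°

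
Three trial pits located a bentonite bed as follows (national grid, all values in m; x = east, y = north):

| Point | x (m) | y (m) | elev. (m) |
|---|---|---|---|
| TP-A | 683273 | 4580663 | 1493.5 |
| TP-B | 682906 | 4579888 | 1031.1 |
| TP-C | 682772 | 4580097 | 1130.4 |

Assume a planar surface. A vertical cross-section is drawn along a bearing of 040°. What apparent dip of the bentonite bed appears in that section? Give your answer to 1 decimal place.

Two edge vectors: TP-A→TP-B = (-367, -775, -462.4), TP-A→TP-C = (-501, -566, -363.1).
Normal n = (TP-A→TP-B) × (TP-A→TP-C) = (19684.1, 98404.7, -180553).
So ∂z/∂x = −n_x/n_z = 0.10902 and ∂z/∂y = −n_y/n_z = 0.54502.
Unit vector along 040° is (sin 40°, cos 40°) = (0.6428, 0.7660).
Slope in that direction = a·(0.6428) + b·(0.7660) = 0.48759.
Apparent dip = arctan|0.48759| = 26.0° (true dip is 29.1°, so apparent ≤ true as expected).

26.0°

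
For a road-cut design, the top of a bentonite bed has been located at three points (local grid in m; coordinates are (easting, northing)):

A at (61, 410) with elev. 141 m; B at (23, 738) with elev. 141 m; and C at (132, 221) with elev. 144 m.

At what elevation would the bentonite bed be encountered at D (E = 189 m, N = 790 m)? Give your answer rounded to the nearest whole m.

Let the plane be z = a·E + b·N + c.
B−A: −38a + 328b = 0;  C−A: 71a − 189b = 3.
Solving gives a = 0.06110, b = 0.00708.
Then c = 141 − a·61 − b·410 = 134.37.
At (189, 790): z = 11.5 + 5.6 + 134.37 = 151.5 m.

152 m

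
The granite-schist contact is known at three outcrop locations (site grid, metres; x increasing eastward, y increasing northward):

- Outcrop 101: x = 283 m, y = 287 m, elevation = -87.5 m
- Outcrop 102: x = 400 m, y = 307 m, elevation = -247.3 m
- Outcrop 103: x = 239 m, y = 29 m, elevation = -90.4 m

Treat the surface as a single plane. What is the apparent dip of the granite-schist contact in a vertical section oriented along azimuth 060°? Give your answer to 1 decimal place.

47.6°

Two edge vectors: Outcrop 101→Outcrop 102 = (117, 20, -159.8), Outcrop 101→Outcrop 103 = (-44, -258, -2.9).
Normal n = (Outcrop 101→Outcrop 102) × (Outcrop 101→Outcrop 103) = (-41286.4, 7370.5, -29306).
So ∂z/∂x = −n_x/n_z = −1.40880 and ∂z/∂y = −n_y/n_z = 0.25150.
Unit vector along 060° is (sin 60°, cos 60°) = (0.8660, 0.5000).
Slope in that direction = a·(0.8660) + b·(0.5000) = −1.09431.
Apparent dip = arctan|1.09431| = 47.6° (true dip is 55.1°, so apparent ≤ true as expected).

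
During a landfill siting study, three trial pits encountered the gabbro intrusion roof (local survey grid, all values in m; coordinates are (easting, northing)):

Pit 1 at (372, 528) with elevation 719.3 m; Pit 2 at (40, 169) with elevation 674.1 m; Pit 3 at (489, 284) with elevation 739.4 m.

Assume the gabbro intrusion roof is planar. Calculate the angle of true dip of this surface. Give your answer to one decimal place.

8.5°

Two edge vectors: Pit 1→Pit 2 = (-332, -359, -45.2), Pit 1→Pit 3 = (117, -244, 20.1).
Normal n = (Pit 1→Pit 2) × (Pit 1→Pit 3) = (-18244.7, 1384.8, 123011).
So ∂z/∂E = −n_x/n_z = 0.14832 and ∂z/∂N = −n_y/n_z = −0.01126.
Gradient magnitude |∇z| = √(a² + b²) = √(0.02200 + 0.00013) = 0.14874.
True dip = arctan(0.14874) = 8.5°, dipping toward W (azimuth ≈ 274°).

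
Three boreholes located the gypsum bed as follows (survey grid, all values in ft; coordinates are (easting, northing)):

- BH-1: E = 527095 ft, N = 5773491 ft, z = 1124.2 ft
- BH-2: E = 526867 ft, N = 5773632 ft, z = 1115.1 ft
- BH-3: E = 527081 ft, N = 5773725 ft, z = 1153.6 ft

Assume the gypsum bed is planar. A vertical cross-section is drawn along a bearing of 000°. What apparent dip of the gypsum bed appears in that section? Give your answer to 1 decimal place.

Let the plane be z = a·E + b·N + c.
BH-2−BH-1: −228a + 141b = −9.1;  BH-3−BH-1: −14a + 234b = 29.4.
Solving gives a = 0.12213, b = 0.13295.
Unit vector along 000° is (sin 0°, cos 0°) = (0.0000, 1.0000).
Slope in that direction = a·(0.0000) + b·(1.0000) = 0.13295.
Apparent dip = arctan|0.13295| = 7.6° (true dip is 10.2°, so apparent ≤ true as expected).

7.6°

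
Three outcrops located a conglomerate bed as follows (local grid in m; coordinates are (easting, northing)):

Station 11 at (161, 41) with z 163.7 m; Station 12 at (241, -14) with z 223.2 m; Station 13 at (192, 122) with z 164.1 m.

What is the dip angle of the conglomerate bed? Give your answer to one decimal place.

32.3°

Let the plane be z = a·E + b·N + c.
Station 12−Station 11: 80a − 55b = 59.5;  Station 13−Station 11: 31a + 81b = 0.4.
Solving gives a = 0.59151, b = −0.22144.
Gradient magnitude |∇z| = √(a² + b²) = √(0.34988 + 0.04904) = 0.63160.
True dip = arctan(0.63160) = 32.3°, dipping toward WNW (azimuth ≈ 291°).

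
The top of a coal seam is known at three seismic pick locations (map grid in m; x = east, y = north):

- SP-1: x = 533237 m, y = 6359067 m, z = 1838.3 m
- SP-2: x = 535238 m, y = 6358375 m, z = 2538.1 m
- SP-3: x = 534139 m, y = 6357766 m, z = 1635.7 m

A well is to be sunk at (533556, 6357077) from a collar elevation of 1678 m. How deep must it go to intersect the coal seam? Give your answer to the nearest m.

713 m

Let the plane be z = a·x + b·y + c.
SP-2−SP-1: 2001a − 692b = 699.8;  SP-3−SP-1: 902a − 1301b = −202.6.
Solving gives a = 0.53086250, b = 0.52378015.
Then c = 1838.3 − a·533237 − b·6359067 = −3611990.30.
At (533556, 6357077): z_contact = 283244.9 + 3329710.7 − 3611990.30 = 965.3 m.
Depth below ground = 1678 − 965.3 = 713 m.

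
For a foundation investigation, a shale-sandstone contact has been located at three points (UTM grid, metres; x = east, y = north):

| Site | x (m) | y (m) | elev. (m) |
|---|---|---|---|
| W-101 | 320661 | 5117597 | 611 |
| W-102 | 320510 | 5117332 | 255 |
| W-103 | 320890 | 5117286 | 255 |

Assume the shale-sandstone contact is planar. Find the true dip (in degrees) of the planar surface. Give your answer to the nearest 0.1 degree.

51.7°

Two edge vectors: W-101→W-102 = (-151, -265, -356), W-101→W-103 = (229, -311, -356).
Normal n = (W-101→W-102) × (W-101→W-103) = (-16376, -135280, 107646).
So ∂z/∂x = −n_x/n_z = 0.15213 and ∂z/∂y = −n_y/n_z = 1.25671.
Gradient magnitude |∇z| = √(a² + b²) = √(0.02314 + 1.57932) = 1.26589.
True dip = arctan(1.26589) = 51.7°, dipping toward S (azimuth ≈ 187°).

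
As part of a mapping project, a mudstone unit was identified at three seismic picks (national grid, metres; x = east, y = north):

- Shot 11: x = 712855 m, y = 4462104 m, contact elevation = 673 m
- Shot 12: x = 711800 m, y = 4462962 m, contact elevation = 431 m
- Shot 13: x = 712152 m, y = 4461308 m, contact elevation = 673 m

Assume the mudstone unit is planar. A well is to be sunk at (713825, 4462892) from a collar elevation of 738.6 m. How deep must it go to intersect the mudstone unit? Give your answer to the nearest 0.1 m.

Let the plane be z = a·x + b·y + c.
Shot 12−Shot 11: −1055a + 858b = −242;  Shot 13−Shot 11: −703a − 796b = 0.
Solving gives a = 0.133498365, b = −0.117901194.
Then c = 673 − a·712855 − b·4462104 = 431595.41.
At (713825, 4462892): z_contact = 95294.47 − 526180.30 + 431595.41 = 709.59 m.
Depth below ground = 738.6 − 709.59 = 29.0 m.

29.0 m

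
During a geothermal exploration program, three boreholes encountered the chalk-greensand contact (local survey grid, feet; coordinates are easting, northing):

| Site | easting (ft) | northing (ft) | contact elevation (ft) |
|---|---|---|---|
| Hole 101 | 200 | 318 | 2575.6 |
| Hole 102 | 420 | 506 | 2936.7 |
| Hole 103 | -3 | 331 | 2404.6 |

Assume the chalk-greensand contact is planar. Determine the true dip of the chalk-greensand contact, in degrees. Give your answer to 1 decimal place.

51.3°

Let the plane be z = a·easting + b·northing + c.
Hole 102−Hole 101: 220a + 188b = 361.1;  Hole 103−Hole 101: −203a + 13b = −171.
Solving gives a = 0.89807, b = 0.86982.
Gradient magnitude |∇z| = √(a² + b²) = √(0.80652 + 0.75658) = 1.25024.
True dip = arctan(1.25024) = 51.3°, dipping toward SW (azimuth ≈ 226°).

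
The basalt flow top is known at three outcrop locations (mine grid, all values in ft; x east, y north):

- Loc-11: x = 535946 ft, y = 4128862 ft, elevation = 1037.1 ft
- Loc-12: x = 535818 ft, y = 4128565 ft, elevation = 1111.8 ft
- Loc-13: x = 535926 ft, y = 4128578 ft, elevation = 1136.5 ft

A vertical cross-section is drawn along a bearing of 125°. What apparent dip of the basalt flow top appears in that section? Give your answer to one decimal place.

Two edge vectors: Loc-11→Loc-12 = (-128, -297, 74.7), Loc-11→Loc-13 = (-20, -284, 99.4).
Normal n = (Loc-11→Loc-12) × (Loc-11→Loc-13) = (-8307, 11229.2, 30412).
So ∂z/∂x = −n_x/n_z = 0.27315 and ∂z/∂y = −n_y/n_z = −0.36924.
Unit vector along 125° is (sin 125°, cos 125°) = (0.8192, -0.5736).
Slope in that direction = a·(0.8192) + b·(-0.5736) = 0.43554.
Apparent dip = arctan|0.43554| = 23.5° (true dip is 24.7°, so apparent ≤ true as expected).

23.5°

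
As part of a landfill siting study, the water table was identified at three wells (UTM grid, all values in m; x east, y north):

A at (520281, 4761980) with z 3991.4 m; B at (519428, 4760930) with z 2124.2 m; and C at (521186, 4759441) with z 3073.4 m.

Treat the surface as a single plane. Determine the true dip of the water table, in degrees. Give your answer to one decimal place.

Two edge vectors: A→B = (-853, -1050, -1867.2), A→C = (905, -2539, -918).
Normal n = (A→B) × (A→C) = (-3776920.8, -2472870, 3116017).
So ∂z/∂x = −n_x/n_z = 1.21210 and ∂z/∂y = −n_y/n_z = 0.79360.
Gradient magnitude |∇z| = √(a² + b²) = √(1.46918 + 0.62980) = 1.44879.
True dip = arctan(1.44879) = 55.4°, dipping toward WSW (azimuth ≈ 237°).

55.4°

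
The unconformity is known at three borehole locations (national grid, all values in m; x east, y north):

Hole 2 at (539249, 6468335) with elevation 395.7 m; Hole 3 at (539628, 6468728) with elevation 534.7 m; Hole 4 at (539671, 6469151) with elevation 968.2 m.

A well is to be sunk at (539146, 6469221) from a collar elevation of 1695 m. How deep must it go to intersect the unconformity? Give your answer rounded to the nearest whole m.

Two edge vectors: Hole 2→Hole 3 = (379, 393, 139), Hole 2→Hole 4 = (422, 816, 572.5).
Normal n = (Hole 2→Hole 3) × (Hole 2→Hole 4) = (111568.5, -158319.5, 143418).
So ∂z/∂x = −n_x/n_z = −0.77792537 and ∂z/∂y = −n_y/n_z = 1.10390258.
Intercept c from Hole 2: 395.7 + 419495.48 − 7140411.68 = −6720520.51.
At (539146, 6469221): z_contact = −419415.3 + 7141389.7 − 6720520.51 = 1453.9 m.
Depth below ground = 1695 − 1453.9 = 241 m.

241 m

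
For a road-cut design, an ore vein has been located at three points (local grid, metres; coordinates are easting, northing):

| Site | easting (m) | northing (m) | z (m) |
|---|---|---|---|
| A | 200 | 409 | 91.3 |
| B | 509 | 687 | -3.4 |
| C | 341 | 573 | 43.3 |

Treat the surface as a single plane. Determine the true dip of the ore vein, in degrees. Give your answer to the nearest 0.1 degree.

Let the plane be z = a·easting + b·northing + c.
B−A: 309a + 278b = −94.7;  C−A: 141a + 164b = −48.
Solving gives a = −0.19052, b = −0.12888.
Gradient magnitude |∇z| = √(a² + b²) = √(0.03630 + 0.01661) = 0.23002.
True dip = arctan(0.23002) = 13.0°, dipping toward NE (azimuth ≈ 056°).

13.0°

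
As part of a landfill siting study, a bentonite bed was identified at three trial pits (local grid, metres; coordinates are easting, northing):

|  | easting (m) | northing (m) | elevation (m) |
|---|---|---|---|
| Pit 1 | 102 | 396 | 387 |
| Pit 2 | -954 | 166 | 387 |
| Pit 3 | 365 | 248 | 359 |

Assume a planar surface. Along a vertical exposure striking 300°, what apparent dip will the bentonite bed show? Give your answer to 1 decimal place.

Two edge vectors: Pit 1→Pit 2 = (-1056, -230, 0), Pit 1→Pit 3 = (263, -148, -28).
Normal n = (Pit 1→Pit 2) × (Pit 1→Pit 3) = (6440, -29568, 216778).
So ∂z/∂easting = −n_x/n_z = −0.02971 and ∂z/∂northing = −n_y/n_z = 0.13640.
Unit vector along 300° is (sin 300°, cos 300°) = (-0.8660, 0.5000).
Slope in that direction = a·(-0.8660) + b·(0.5000) = 0.09393.
Apparent dip = arctan|0.09393| = 5.4° (true dip is 7.9°, so apparent ≤ true as expected).

5.4°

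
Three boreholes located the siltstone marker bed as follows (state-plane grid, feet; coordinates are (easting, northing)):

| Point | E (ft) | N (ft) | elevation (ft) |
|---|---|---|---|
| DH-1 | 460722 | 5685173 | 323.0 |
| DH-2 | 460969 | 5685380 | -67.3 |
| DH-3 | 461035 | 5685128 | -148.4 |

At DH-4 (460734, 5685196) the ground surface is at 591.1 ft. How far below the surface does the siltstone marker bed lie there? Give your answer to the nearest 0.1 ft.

Let the plane be z = a·E + b·N + c.
DH-2−DH-1: 247a + 207b = −390.3;  DH-3−DH-1: 313a − 45b = −471.4.
Solving gives a = −1.516919611, b = −0.075463073.
Then c = 323 − a·460722 − b·5685173 = 1128221.86.
At (460734, 5685196): z_contact = −698896.44 − 429022.36 + 1128221.86 = 303.06 ft.
Depth below ground = 591.1 − 303.06 = 288.0 ft.

288.0 ft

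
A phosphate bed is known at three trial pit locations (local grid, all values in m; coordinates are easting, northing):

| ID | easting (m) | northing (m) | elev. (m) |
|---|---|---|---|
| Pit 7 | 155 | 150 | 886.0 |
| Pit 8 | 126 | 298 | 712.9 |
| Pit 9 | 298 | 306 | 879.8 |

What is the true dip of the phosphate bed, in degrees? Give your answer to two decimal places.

54.55°

Two edge vectors: Pit 7→Pit 8 = (-29, 148, -173.1), Pit 7→Pit 9 = (143, 156, -6.2).
Normal n = (Pit 7→Pit 8) × (Pit 7→Pit 9) = (26086, -24933.1, -25688).
So ∂z/∂easting = −n_x/n_z = 1.01549 and ∂z/∂northing = −n_y/n_z = −0.97061.
Gradient magnitude |∇z| = √(a² + b²) = √(1.03123 + 0.94209) = 1.40475.
True dip = arctan(1.40475) = 54.55°, dipping toward NW (azimuth ≈ 314°).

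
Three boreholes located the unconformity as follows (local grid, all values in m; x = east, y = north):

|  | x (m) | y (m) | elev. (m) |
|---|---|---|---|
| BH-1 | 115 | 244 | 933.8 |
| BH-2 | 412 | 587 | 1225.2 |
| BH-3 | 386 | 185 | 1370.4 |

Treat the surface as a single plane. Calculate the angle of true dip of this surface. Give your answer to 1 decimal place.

Two edge vectors: BH-1→BH-2 = (297, 343, 291.4), BH-1→BH-3 = (271, -59, 436.6).
Normal n = (BH-1→BH-2) × (BH-1→BH-3) = (166946.4, -50700.8, -110476).
So ∂z/∂x = −n_x/n_z = 1.51116 and ∂z/∂y = −n_y/n_z = −0.45893.
Gradient magnitude |∇z| = √(a² + b²) = √(2.28359 + 0.21062) = 1.57931.
True dip = arctan(1.57931) = 57.7°, dipping toward WNW (azimuth ≈ 287°).

57.7°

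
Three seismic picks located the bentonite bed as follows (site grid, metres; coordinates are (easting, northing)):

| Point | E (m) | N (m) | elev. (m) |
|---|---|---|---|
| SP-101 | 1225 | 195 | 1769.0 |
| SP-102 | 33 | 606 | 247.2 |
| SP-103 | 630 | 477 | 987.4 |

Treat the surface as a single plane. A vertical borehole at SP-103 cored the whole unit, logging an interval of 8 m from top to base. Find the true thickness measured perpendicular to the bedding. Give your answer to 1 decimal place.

5.1 m

Let the plane be z = a·E + b·N + c.
SP-102−SP-101: −1192a + 411b = −1521.8;  SP-103−SP-101: −595a + 282b = −781.6.
Solving gives a = 1.17807, b = −0.28599.
|∇z| = √(a²+b²) = 1.21229, so dip δ = arctan(1.21229) = 50.48°.
True thickness = vertical thickness × cos δ = 8 × cos 50.48° = 5.1 m.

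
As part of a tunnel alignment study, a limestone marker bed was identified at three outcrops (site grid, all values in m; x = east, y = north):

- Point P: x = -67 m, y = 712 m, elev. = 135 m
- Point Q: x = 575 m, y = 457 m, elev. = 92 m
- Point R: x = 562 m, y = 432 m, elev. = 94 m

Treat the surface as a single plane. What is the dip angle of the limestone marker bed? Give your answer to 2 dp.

5.14°

Two edge vectors: Point P→Point Q = (642, -255, -43), Point P→Point R = (629, -280, -41).
Normal n = (Point P→Point Q) × (Point P→Point R) = (-1585, -725, -19365).
So ∂z/∂x = −n_x/n_z = −0.08185 and ∂z/∂y = −n_y/n_z = −0.03744.
Gradient magnitude |∇z| = √(a² + b²) = √(0.00670 + 0.00140) = 0.09000.
True dip = arctan(0.09000) = 5.14°, dipping toward ENE (azimuth ≈ 065°).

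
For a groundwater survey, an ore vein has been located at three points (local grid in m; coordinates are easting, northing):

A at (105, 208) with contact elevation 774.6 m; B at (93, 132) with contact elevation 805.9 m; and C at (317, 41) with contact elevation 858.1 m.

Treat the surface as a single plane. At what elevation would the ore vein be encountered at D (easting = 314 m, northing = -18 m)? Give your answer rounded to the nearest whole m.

Let the plane be z = a·easting + b·northing + c.
B−A: −12a − 76b = 31.3;  C−A: 212a − 167b = 83.5.
Solving gives a = 0.06176, b = −0.42159.
Then c = 774.6 − a·105 − b·208 = 855.81.
At (314, -18): z = 19.4 + 7.6 + 855.81 = 882.8 m.

883 m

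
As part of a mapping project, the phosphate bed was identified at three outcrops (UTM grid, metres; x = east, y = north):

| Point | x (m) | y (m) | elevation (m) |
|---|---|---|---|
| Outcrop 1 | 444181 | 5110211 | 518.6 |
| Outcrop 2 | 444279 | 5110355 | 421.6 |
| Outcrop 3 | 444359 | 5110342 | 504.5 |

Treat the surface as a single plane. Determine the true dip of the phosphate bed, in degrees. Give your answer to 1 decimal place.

Two edge vectors: Outcrop 1→Outcrop 2 = (98, 144, -97), Outcrop 1→Outcrop 3 = (178, 131, -14.1).
Normal n = (Outcrop 1→Outcrop 2) × (Outcrop 1→Outcrop 3) = (10676.6, -15884.2, -12794).
So ∂z/∂x = −n_x/n_z = 0.83450 and ∂z/∂y = −n_y/n_z = −1.24154.
Gradient magnitude |∇z| = √(a² + b²) = √(0.69639 + 1.54141) = 1.49593.
True dip = arctan(1.49593) = 56.2°, dipping toward NW (azimuth ≈ 326°).

56.2°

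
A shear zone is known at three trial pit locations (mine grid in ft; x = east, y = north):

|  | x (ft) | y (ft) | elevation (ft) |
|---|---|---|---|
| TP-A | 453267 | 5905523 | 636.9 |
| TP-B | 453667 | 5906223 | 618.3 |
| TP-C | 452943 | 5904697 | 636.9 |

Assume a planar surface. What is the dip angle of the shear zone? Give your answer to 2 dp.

9.05°

Let the plane be z = a·x + b·y + c.
TP-B−TP-A: 400a + 700b = −18.6;  TP-C−TP-A: −324a − 826b = 0.
Solving gives a = −0.14830, b = 0.05817.
Gradient magnitude |∇z| = √(a² + b²) = √(0.02199 + 0.00338) = 0.15930.
True dip = arctan(0.15930) = 9.05°, dipping toward ESE (azimuth ≈ 111°).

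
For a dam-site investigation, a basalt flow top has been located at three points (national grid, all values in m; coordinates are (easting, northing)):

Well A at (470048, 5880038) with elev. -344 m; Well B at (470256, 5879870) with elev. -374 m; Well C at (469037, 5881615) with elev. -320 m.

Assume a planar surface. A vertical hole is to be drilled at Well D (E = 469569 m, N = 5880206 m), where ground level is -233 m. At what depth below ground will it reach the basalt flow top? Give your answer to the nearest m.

7 m

Two edge vectors: Well A→Well B = (208, -168, -30), Well A→Well C = (-1011, 1577, 24).
Normal n = (Well A→Well B) × (Well A→Well C) = (43278, 25338, 158168).
So ∂z/∂E = −n_x/n_z = −0.27362045 and ∂z/∂N = −n_y/n_z = −0.16019675.
Intercept c from Well A: -344 + 128614.75 + 941962.99 = 1070233.74.
At (469569, 5880206): z_contact = −128483.7 − 941989.9 + 1070233.74 = -239.8 m.
Depth below ground = -233 − (-239.8) = 7 m.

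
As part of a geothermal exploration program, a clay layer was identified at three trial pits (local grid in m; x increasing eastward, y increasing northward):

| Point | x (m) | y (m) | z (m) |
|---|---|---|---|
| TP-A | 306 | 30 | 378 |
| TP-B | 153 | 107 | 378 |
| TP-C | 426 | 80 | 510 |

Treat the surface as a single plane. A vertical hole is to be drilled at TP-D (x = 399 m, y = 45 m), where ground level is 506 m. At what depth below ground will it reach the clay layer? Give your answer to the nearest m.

54 m

Let the plane be z = a·x + b·y + c.
TP-B−TP-A: −153a + 77b = 0;  TP-C−TP-A: 120a + 50b = 132.
Solving gives a = 0.60178, b = 1.19574.
Then c = 378 − a·306 − b·30 = 157.98.
At (399, 45): z_contact = 240.1 + 53.8 + 157.98 = 451.9 m.
Depth below ground = 506 − 451.9 = 54 m.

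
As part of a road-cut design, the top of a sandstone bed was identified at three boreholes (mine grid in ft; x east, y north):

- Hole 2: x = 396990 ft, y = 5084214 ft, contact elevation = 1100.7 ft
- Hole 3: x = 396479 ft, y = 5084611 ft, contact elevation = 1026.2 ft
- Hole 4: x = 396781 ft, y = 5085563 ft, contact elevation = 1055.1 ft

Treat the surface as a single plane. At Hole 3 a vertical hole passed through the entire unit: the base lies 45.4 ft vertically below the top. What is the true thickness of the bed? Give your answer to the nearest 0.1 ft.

Two edge vectors: Hole 2→Hole 3 = (-511, 397, -74.5), Hole 2→Hole 4 = (-209, 1349, -45.6).
Normal n = (Hole 2→Hole 3) × (Hole 2→Hole 4) = (82397.3, -7731.1, -606366).
So ∂z/∂x = −n_x/n_z = 0.13589 and ∂z/∂y = −n_y/n_z = −0.01275.
|∇z| = √(a²+b²) = 0.13648, so dip δ = arctan(0.13648) = 7.77°.
True thickness = vertical thickness × cos δ = 45.4 × cos 7.77° = 45.0 ft.

45.0 ft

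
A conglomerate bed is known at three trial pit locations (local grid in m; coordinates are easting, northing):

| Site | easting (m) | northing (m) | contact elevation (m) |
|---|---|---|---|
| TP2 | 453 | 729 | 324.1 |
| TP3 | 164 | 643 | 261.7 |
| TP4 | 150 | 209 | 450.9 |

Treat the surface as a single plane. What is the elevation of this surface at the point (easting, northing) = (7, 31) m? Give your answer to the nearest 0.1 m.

Two edge vectors: TP2→TP3 = (-289, -86, -62.4), TP2→TP4 = (-303, -520, 126.8).
Normal n = (TP2→TP3) × (TP2→TP4) = (-43352.8, 55552.4, 124222).
So ∂z/∂easting = −n_x/n_z = 0.34899 and ∂z/∂northing = −n_y/n_z = −0.44720.
Intercept c from TP2: 324.1 − 158.09 + 326.01 = 492.02.
At (7, 31): z = 2.4 − 13.9 + 492.02 = 480.6 m.

480.6 m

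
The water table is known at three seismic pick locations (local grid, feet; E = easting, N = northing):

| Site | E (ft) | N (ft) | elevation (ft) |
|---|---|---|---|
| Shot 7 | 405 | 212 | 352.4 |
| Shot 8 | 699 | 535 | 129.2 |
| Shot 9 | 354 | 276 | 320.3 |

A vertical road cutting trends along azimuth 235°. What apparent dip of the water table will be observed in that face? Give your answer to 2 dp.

23.24°

Let the plane be z = a·E + b·N + c.
Shot 8−Shot 7: 294a + 323b = −223.2;  Shot 9−Shot 7: −51a + 64b = −32.1.
Solving gives a = −0.11098, b = −0.59000.
Unit vector along 235° is (sin 235°, cos 235°) = (-0.8192, -0.5736).
Slope in that direction = a·(-0.8192) + b·(-0.5736) = 0.42932.
Apparent dip = arctan|0.42932| = 23.24° (true dip is 31.0°, so apparent ≤ true as expected).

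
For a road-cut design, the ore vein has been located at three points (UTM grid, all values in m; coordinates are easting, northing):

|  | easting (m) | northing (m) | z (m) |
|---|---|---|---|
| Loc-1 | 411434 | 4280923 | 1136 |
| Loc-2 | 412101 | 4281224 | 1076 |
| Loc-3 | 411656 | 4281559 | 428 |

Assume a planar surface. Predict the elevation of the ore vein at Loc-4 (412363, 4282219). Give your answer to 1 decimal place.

-73.4 m

Let the plane be z = a·easting + b·northing + c.
Loc-2−Loc-1: 667a + 301b = −60;  Loc-3−Loc-1: 222a + 636b = −708.
Solving gives a = 0.489515655, b = −1.284076219.
Then c = 1136 − a·411434 − b·4280923 = 5296764.04.
At (412363, 4282219): z = 201858.1 − 5498695.6 + 5296764.04 = -73.4 m.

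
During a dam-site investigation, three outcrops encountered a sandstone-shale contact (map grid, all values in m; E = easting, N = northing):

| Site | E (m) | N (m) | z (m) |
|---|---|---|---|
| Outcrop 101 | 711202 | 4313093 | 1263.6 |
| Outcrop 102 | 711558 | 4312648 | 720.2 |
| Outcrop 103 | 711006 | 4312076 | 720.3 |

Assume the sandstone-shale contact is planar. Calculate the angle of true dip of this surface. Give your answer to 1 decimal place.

Two edge vectors: Outcrop 101→Outcrop 102 = (356, -445, -543.4), Outcrop 101→Outcrop 103 = (-196, -1017, -543.3).
Normal n = (Outcrop 101→Outcrop 102) × (Outcrop 101→Outcrop 103) = (-310869.3, 299921.2, -449272).
So ∂z/∂E = −n_x/n_z = −0.69194 and ∂z/∂N = −n_y/n_z = 0.66757.
Gradient magnitude |∇z| = √(a² + b²) = √(0.47878 + 0.44565) = 0.96147.
True dip = arctan(0.96147) = 43.9°, dipping toward SE (azimuth ≈ 134°).

43.9°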